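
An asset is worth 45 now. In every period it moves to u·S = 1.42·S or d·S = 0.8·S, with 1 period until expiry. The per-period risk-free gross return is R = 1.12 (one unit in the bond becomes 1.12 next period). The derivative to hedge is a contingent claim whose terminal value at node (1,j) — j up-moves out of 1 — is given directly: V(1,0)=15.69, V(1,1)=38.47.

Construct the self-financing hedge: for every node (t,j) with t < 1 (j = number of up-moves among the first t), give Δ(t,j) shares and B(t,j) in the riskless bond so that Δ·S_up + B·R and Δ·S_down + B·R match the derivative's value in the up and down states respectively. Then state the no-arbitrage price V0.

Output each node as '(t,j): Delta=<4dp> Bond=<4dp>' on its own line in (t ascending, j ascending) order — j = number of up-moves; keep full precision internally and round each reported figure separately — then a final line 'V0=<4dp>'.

(0,0): Delta=0.8165 Bond=-12.2353
V0=24.5066

No-arbitrage ⇒ martingale measure with p* = (R−d)/(u−d) = 0.5161.
Terminal payoffs: V(1,0)=15.6900, V(1,1)=38.4700
(0,0): S=45.0000. Δ = (V_up−V_dn)/(S_up−S_dn) = (38.4700−15.6900)/(63.9000−36.0000) = 0.8165. V = [p*·38.4700 + (1−p*)·15.6900]/1.12 = 24.5066. B = V − Δ·S = -12.2353.
Each (Δ,B) replicates both successor values, so the strategy is self-financing and V0 is arbitrage-free.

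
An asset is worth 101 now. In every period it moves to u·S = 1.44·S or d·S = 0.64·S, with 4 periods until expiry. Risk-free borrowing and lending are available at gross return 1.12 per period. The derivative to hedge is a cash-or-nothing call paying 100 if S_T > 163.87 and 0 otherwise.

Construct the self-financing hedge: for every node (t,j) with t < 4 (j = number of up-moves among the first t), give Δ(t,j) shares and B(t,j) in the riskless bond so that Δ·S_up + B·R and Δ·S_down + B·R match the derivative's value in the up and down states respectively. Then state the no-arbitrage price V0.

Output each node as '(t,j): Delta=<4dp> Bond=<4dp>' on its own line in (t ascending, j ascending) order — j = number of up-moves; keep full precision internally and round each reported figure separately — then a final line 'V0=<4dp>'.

(0,0): Delta=0.3806 Bond=-8.2363
(1,0): Delta=0.5550 Bond=-20.4993
(1,1): Delta=0.3289 Bond=-1.7083
(2,0): Delta=0.0000 Bond=0.0000
(2,1): Delta=0.7194 Bond=-38.2653
(2,2): Delta=0.2132 Bond=22.3214
(3,0): Delta=0.0000 Bond=0.0000
(3,1): Delta=0.0000 Bond=0.0000
(3,2): Delta=0.9326 Bond=-71.4286
(3,3): Delta=0.0000 Bond=89.2857
V0=30.1998

Since d<R<u, set p* = (R−d)/(u−d) = 0.6000; price each node as the discounted p*-expectation of its children.
Terminal values V(4,·): V(4,0)=0.0000, V(4,1)=0.0000, V(4,2)=0.0000, V(4,3)=100.0000, V(4,4)=100.0000
(3,0): S=26.4765. Δ = (V_up−V_dn)/(S_up−S_dn) = (0.0000−0.0000)/(38.1262−16.9450) = 0.0000. V = [p*·0.0000 + (1−p*)·0.0000]/1.12 = 0.0000. B = V − Δ·S = 0.0000.
(3,1): S=59.5722. Δ = (V_up−V_dn)/(S_up−S_dn) = (0.0000−0.0000)/(85.7840−38.1262) = 0.0000. V = [p*·0.0000 + (1−p*)·0.0000]/1.12 = 0.0000. B = V − Δ·S = 0.0000.
(3,2): S=134.0375. Δ = (V_up−V_dn)/(S_up−S_dn) = (100.0000−0.0000)/(193.0140−85.7840) = 0.9326. V = [p*·100.0000 + (1−p*)·0.0000]/1.12 = 53.5714. B = V − Δ·S = -71.4286.
(3,3): S=301.5844. Δ = (V_up−V_dn)/(S_up−S_dn) = (100.0000−100.0000)/(434.2815−193.0140) = 0.0000. V = [p*·100.0000 + (1−p*)·100.0000]/1.12 = 89.2857. B = V − Δ·S = 89.2857.
(2,0): S=41.3696. Δ = (V_up−V_dn)/(S_up−S_dn) = (0.0000−0.0000)/(59.5722−26.4765) = 0.0000. V = [p*·0.0000 + (1−p*)·0.0000]/1.12 = 0.0000. B = V − Δ·S = 0.0000.
(2,1): S=93.0816. Δ = (V_up−V_dn)/(S_up−S_dn) = (53.5714−0.0000)/(134.0375−59.5722) = 0.7194. V = [p*·53.5714 + (1−p*)·0.0000]/1.12 = 28.6990. B = V − Δ·S = -38.2653.
(2,2): S=209.4336. Δ = (V_up−V_dn)/(S_up−S_dn) = (89.2857−53.5714)/(301.5844−134.0375) = 0.2132. V = [p*·89.2857 + (1−p*)·53.5714]/1.12 = 66.9643. B = V − Δ·S = 22.3214.
(1,0): S=64.6400. Δ = (V_up−V_dn)/(S_up−S_dn) = (28.6990−0.0000)/(93.0816−41.3696) = 0.5550. V = [p*·28.6990 + (1−p*)·0.0000]/1.12 = 15.3745. B = V − Δ·S = -20.4993.
(1,1): S=145.4400. Δ = (V_up−V_dn)/(S_up−S_dn) = (66.9643−28.6990)/(209.4336−93.0816) = 0.3289. V = [p*·66.9643 + (1−p*)·28.6990]/1.12 = 46.1234. B = V − Δ·S = -1.7083.
(0,0): S=101.0000. Δ = (V_up−V_dn)/(S_up−S_dn) = (46.1234−15.3745)/(145.4400−64.6400) = 0.3806. V = [p*·46.1234 + (1−p*)·15.3745]/1.12 = 30.1998. B = V − Δ·S = -8.2363.
Check: Δ(0,0)·S0 + B(0,0) = 30.1998 = V0.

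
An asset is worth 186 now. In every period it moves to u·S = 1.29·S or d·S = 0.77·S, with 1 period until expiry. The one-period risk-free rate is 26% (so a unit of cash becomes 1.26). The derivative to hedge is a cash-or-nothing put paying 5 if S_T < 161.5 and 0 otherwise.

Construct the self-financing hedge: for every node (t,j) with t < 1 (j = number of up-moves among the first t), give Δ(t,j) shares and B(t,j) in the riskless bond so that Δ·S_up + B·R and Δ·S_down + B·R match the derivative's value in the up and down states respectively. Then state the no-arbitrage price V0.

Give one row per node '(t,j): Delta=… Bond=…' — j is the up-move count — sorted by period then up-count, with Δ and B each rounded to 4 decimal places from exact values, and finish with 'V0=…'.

The replicating-portfolio and risk-neutral prices coincide; use p* = (1.26−0.77)/(1.29−0.77) = 0.9423 for the latter.
At expiry t=1: V(1,0)=5.0000, V(1,1)=0.0000
Node (0,0) S=186.0000: V=(p*·0.0000+(1−p*)·5.0000)/1.26=0.2289; Δ=(0.0000−5.0000)/(239.9400−143.2200)=-0.0517; B=V−Δ·S=9.8443
Check: Δ(0,0)·S0 + B(0,0) = 0.2289 = V0.

(0,0): Delta=-0.0517 Bond=9.8443
V0=0.2289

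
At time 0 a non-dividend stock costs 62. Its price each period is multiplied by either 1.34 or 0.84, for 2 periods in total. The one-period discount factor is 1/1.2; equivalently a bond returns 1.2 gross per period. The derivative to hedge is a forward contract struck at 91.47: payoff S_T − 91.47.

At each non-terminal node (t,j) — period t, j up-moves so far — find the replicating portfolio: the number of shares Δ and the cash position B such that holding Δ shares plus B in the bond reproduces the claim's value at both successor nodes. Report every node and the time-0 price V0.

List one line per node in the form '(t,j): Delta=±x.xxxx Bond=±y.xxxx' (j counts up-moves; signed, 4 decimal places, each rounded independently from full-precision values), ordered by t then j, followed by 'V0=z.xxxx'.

(0,0): Delta=1.0000 Bond=-63.5208
(1,0): Delta=1.0000 Bond=-76.2250
(1,1): Delta=1.0000 Bond=-76.2250
V0=-1.5208

Under the risk-neutral measure, an up-move has probability p* = (R−d)/(u−d) = 0.7200 and values discount at R = 1.2.
Terminal payoffs: V(2,0)=-47.7228, V(2,1)=-21.6828, V(2,2)=19.8572
Node (1,0) S=52.0800: V=(p*·-21.6828+(1−p*)·-47.7228)/1.2=-24.1450; Δ=(-21.6828−-47.7228)/(69.7872−43.7472)=1.0000; B=V−Δ·S=-76.2250
Node (1,1) S=83.0800: V=(p*·19.8572+(1−p*)·-21.6828)/1.2=6.8550; Δ=(19.8572−-21.6828)/(111.3272−69.7872)=1.0000; B=V−Δ·S=-76.2250
Node (0,0) S=62.0000: V=(p*·6.8550+(1−p*)·-24.1450)/1.2=-1.5208; Δ=(6.8550−-24.1450)/(83.0800−52.0800)=1.0000; B=V−Δ·S=-63.5208
Check: Δ(0,0)·S0 + B(0,0) = -1.5208 = V0.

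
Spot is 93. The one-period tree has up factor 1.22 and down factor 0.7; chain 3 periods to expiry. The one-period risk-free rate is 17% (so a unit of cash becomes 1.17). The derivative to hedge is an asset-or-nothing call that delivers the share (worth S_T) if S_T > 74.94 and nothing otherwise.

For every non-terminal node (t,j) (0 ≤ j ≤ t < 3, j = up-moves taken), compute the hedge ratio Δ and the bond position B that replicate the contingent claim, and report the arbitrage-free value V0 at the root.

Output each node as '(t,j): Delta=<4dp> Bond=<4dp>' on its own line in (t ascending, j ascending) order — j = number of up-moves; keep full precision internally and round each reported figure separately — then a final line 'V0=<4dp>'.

Under the risk-neutral measure, an up-move has probability p* = (R−d)/(u−d) = 0.9038 and values discount at R = 1.17.
Terminal payoffs: V(3,0)=0.0000, V(3,1)=0.0000, V(3,2)=96.8948, V(3,3)=168.8739
Node (2,0) S=45.5700: V=(p*·0.0000+(1−p*)·0.0000)/1.17=0.0000; Δ=(0.0000−0.0000)/(55.5954−31.8990)=0.0000; B=V−Δ·S=0.0000
Node (2,1) S=79.4220: V=(p*·96.8948+(1−p*)·0.0000)/1.17=74.8530; Δ=(96.8948−0.0000)/(96.8948−55.5954)=2.3462; B=V−Δ·S=-111.4832
Node (2,2) S=138.4212: V=(p*·168.8739+(1−p*)·96.8948)/1.17=138.4212; Δ=(168.8739−96.8948)/(168.8739−96.8948)=1.0000; B=V−Δ·S=0.0000
Node (1,0) S=65.1000: V=(p*·74.8530+(1−p*)·0.0000)/1.17=57.8253; Δ=(74.8530−0.0000)/(79.4220−45.5700)=2.2112; B=V−Δ·S=-86.1228
Node (1,1) S=113.4600: V=(p*·138.4212+(1−p*)·74.8530)/1.17=113.0845; Δ=(138.4212−74.8530)/(138.4212−79.4220)=1.0774; B=V−Δ·S=-9.1620
Node (0,0) S=93.0000: V=(p*·113.0845+(1−p*)·57.8253)/1.17=92.1121; Δ=(113.0845−57.8253)/(113.4600−65.1000)=1.1427; B=V−Δ·S=-14.1556
Self-financing check: at every node Δ·S+B equals the discounted successor values.

(0,0): Delta=1.1427 Bond=-14.1556
(1,0): Delta=2.2112 Bond=-86.1228
(1,1): Delta=1.0774 Bond=-9.1620
(2,0): Delta=0.0000 Bond=0.0000
(2,1): Delta=2.3462 Bond=-111.4832
(2,2): Delta=1.0000 Bond=0.0000
V0=92.1121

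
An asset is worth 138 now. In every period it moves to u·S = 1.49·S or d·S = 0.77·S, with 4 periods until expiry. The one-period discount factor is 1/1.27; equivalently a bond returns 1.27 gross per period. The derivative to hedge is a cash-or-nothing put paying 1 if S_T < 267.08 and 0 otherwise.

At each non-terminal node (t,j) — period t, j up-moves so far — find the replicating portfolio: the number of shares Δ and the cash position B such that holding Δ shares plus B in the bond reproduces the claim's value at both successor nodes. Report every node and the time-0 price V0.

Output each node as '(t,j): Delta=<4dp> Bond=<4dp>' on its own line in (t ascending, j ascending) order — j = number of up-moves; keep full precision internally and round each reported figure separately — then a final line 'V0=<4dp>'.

Risk-neutral probability p* = (R−d)/(u−d) = (1.27−0.77)/(1.49−0.77) = 0.6944.
Terminal payoffs: V(4,0)=1.0000, V(4,1)=1.0000, V(4,2)=1.0000, V(4,3)=0.0000, V(4,4)=0.0000
Node (3,0) S=63.0016: V=(p*·1.0000+(1−p*)·1.0000)/1.27=0.7874; Δ=(1.0000−1.0000)/(93.8723−48.5112)=0.0000; B=V−Δ·S=0.7874
Node (3,1) S=121.9121: V=(p*·1.0000+(1−p*)·1.0000)/1.27=0.7874; Δ=(1.0000−1.0000)/(181.6490−93.8723)=0.0000; B=V−Δ·S=0.7874
Node (3,2) S=235.9078: V=(p*·0.0000+(1−p*)·1.0000)/1.27=0.2406; Δ=(0.0000−1.0000)/(351.5027−181.6490)=-0.0059; B=V−Δ·S=1.6295
Node (3,3) S=456.4970: V=(p*·0.0000+(1−p*)·0.0000)/1.27=0.0000; Δ=(0.0000−0.0000)/(680.1805−351.5027)=0.0000; B=V−Δ·S=0.0000
Node (2,0) S=81.8202: V=(p*·0.7874+(1−p*)·0.7874)/1.27=0.6200; Δ=(0.7874−0.7874)/(121.9121−63.0016)=0.0000; B=V−Δ·S=0.6200
Node (2,1) S=158.3274: V=(p*·0.2406+(1−p*)·0.7874)/1.27=0.3210; Δ=(0.2406−0.7874)/(235.9078−121.9121)=-0.0048; B=V−Δ·S=1.0805
Node (2,2) S=306.3738: V=(p*·0.0000+(1−p*)·0.2406)/1.27=0.0579; Δ=(0.0000−0.2406)/(456.4970−235.9078)=-0.0011; B=V−Δ·S=0.3920
Node (1,0) S=106.2600: V=(p*·0.3210+(1−p*)·0.6200)/1.27=0.3247; Δ=(0.3210−0.6200)/(158.3274−81.8202)=-0.0039; B=V−Δ·S=0.7400
Node (1,1) S=205.6200: V=(p*·0.0579+(1−p*)·0.3210)/1.27=0.1089; Δ=(0.0579−0.3210)/(306.3738−158.3274)=-0.0018; B=V−Δ·S=0.4743
Node (0,0) S=138.0000: V=(p*·0.1089+(1−p*)·0.3247)/1.27=0.1377; Δ=(0.1089−0.3247)/(205.6200−106.2600)=-0.0022; B=V−Δ·S=0.4374
Self-financing check: at every node Δ·S+B equals the discounted successor values.

(0,0): Delta=-0.0022 Bond=0.4374
(1,0): Delta=-0.0039 Bond=0.7400
(1,1): Delta=-0.0018 Bond=0.4743
(2,0): Delta=0.0000 Bond=0.6200
(2,1): Delta=-0.0048 Bond=1.0805
(2,2): Delta=-0.0011 Bond=0.3920
(3,0): Delta=0.0000 Bond=0.7874
(3,1): Delta=0.0000 Bond=0.7874
(3,2): Delta=-0.0059 Bond=1.6295
(3,3): Delta=0.0000 Bond=0.0000
V0=0.1377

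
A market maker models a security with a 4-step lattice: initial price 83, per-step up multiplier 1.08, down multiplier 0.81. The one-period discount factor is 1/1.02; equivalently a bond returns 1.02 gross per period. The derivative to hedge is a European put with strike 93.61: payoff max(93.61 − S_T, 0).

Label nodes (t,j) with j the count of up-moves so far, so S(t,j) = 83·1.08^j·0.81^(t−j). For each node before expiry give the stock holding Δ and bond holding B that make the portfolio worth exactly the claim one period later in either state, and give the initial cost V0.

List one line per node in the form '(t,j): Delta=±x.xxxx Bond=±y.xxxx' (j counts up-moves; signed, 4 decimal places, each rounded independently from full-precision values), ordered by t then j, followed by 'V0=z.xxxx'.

No-arbitrage ⇒ martingale measure with p* = (R−d)/(u−d) = 0.7778.
Terminal payoffs: V(4,0)=57.8812, V(4,1)=45.9716, V(4,2)=30.0922, V(4,3)=8.9196, V(4,4)=0.0000
Node (3,0) S=44.1096: V=(p*·45.9716+(1−p*)·57.8812)/1.02=47.6649; Δ=(45.9716−57.8812)/(47.6384−35.7288)=-1.0000; B=V−Δ·S=91.7745
Node (3,1) S=58.8128: V=(p*·30.0922+(1−p*)·45.9716)/1.02=32.9617; Δ=(30.0922−45.9716)/(63.5178−47.6384)=-1.0000; B=V−Δ·S=91.7745
Node (3,2) S=78.4171: V=(p*·8.9196+(1−p*)·30.0922)/1.02=13.3574; Δ=(8.9196−30.0922)/(84.6904−63.5178)=-1.0000; B=V−Δ·S=91.7745
Node (3,3) S=104.5561: V=(p*·0.0000+(1−p*)·8.9196)/1.02=1.9433; Δ=(0.0000−8.9196)/(112.9206−84.6904)=-0.3160; B=V−Δ·S=34.9787
Node (2,0) S=54.4563: V=(p*·32.9617+(1−p*)·47.6649)/1.02=35.5187; Δ=(32.9617−47.6649)/(58.8128−44.1096)=-1.0000; B=V−Δ·S=89.9750
Node (2,1) S=72.6084: V=(p*·13.3574+(1−p*)·32.9617)/1.02=17.3666; Δ=(13.3574−32.9617)/(78.4171−58.8128)=-1.0000; B=V−Δ·S=89.9750
Node (2,2) S=96.8112: V=(p*·1.9433+(1−p*)·13.3574)/1.02=4.3919; Δ=(1.9433−13.3574)/(104.5561−78.4171)=-0.4367; B=V−Δ·S=46.6666
Node (1,0) S=67.2300: V=(p*·17.3666+(1−p*)·35.5187)/1.02=20.9808; Δ=(17.3666−35.5187)/(72.6084−54.4563)=-1.0000; B=V−Δ·S=88.2108
Node (1,1) S=89.6400: V=(p*·4.3919+(1−p*)·17.3666)/1.02=7.1325; Δ=(4.3919−17.3666)/(96.8112−72.6084)=-0.5361; B=V−Δ·S=55.1870
Node (0,0) S=83.0000: V=(p*·7.1325+(1−p*)·20.9808)/1.02=10.0097; Δ=(7.1325−20.9808)/(89.6400−67.2300)=-0.6180; B=V−Δ·S=61.2996
Root portfolio cost Δ·83+B reproduces V0=10.0097.

(0,0): Delta=-0.6180 Bond=61.2996
(1,0): Delta=-1.0000 Bond=88.2108
(1,1): Delta=-0.5361 Bond=55.1870
(2,0): Delta=-1.0000 Bond=89.9750
(2,1): Delta=-1.0000 Bond=89.9750
(2,2): Delta=-0.4367 Bond=46.6666
(3,0): Delta=-1.0000 Bond=91.7745
(3,1): Delta=-1.0000 Bond=91.7745
(3,2): Delta=-1.0000 Bond=91.7745
(3,3): Delta=-0.3160 Bond=34.9787
V0=10.0097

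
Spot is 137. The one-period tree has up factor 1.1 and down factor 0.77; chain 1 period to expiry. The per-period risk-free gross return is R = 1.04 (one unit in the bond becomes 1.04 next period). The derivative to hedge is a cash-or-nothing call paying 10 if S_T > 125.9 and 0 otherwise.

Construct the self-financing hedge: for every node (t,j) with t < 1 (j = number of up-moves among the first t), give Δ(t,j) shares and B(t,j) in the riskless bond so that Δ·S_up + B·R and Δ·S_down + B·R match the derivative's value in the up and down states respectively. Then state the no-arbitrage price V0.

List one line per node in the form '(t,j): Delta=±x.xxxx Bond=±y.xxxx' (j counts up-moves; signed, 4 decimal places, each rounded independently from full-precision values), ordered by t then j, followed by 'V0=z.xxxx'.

The replicating-portfolio and risk-neutral prices coincide; use p* = (1.04−0.77)/(1.1−0.77) = 0.8182 for the latter.
At expiry t=1: V(1,0)=0.0000, V(1,1)=10.0000
(0,0): S=137.0000. Δ = (V_up−V_dn)/(S_up−S_dn) = (10.0000−0.0000)/(150.7000−105.4900) = 0.2212. V = [p*·10.0000 + (1−p*)·0.0000]/1.04 = 7.8671. B = V − Δ·S = -22.4359.
Check: Δ(0,0)·S0 + B(0,0) = 7.8671 = V0.

(0,0): Delta=0.2212 Bond=-22.4359
V0=7.8671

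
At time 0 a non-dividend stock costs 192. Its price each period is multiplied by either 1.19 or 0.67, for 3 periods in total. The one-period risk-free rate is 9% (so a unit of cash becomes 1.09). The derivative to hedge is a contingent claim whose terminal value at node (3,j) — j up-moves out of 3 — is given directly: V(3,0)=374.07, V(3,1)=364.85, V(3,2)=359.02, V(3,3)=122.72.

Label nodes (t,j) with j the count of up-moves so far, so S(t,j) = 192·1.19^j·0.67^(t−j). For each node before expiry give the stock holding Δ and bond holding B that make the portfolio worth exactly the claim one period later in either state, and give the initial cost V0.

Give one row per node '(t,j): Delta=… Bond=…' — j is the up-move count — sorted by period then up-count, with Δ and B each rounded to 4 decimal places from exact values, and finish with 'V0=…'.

Risk-neutral probability p* = (R−d)/(u−d) = (1.09−0.67)/(1.19−0.67) = 0.8077.
Payoff layer (t=3): V(3,0)=374.0700, V(3,1)=364.8500, V(3,2)=359.0200, V(3,3)=122.7200
(2,0): S=86.1888. Δ = (V_up−V_dn)/(S_up−S_dn) = (364.8500−374.0700)/(102.5647−57.7465) = -0.2057. V = [p*·364.8500 + (1−p*)·374.0700]/1.09 = 336.3514. B = V − Δ·S = 354.0822.
(2,1): S=153.0816. Δ = (V_up−V_dn)/(S_up−S_dn) = (359.0200−364.8500)/(182.1671−102.5647) = -0.0732. V = [p*·359.0200 + (1−p*)·364.8500]/1.09 = 330.4047. B = V − Δ·S = 341.6163.
(2,2): S=271.8912. Δ = (V_up−V_dn)/(S_up−S_dn) = (122.7200−359.0200)/(323.5505−182.1671) = -1.6713. V = [p*·122.7200 + (1−p*)·359.0200]/1.09 = 154.2773. B = V − Δ·S = 608.7004.
(1,0): S=128.6400. Δ = (V_up−V_dn)/(S_up−S_dn) = (330.4047−336.3514)/(153.0816−86.1888) = -0.0889. V = [p*·330.4047 + (1−p*)·336.3514]/1.09 = 304.1728. B = V − Δ·S = 315.6088.
(1,1): S=228.4800. Δ = (V_up−V_dn)/(S_up−S_dn) = (154.2773−330.4047)/(271.8912−153.0816) = -1.4824. V = [p*·154.2773 + (1−p*)·330.4047]/1.09 = 172.6128. B = V − Δ·S = 511.3193.
(0,0): S=192.0000. Δ = (V_up−V_dn)/(S_up−S_dn) = (172.6128−304.1728)/(228.4800−128.6400) = -1.3177. V = [p*·172.6128 + (1−p*)·304.1728]/1.09 = 181.5714. B = V − Δ·S = 434.5713.
Each (Δ,B) replicates both successor values, so the strategy is self-financing and V0 is arbitrage-free.

(0,0): Delta=-1.3177 Bond=434.5713
(1,0): Delta=-0.0889 Bond=315.6088
(1,1): Delta=-1.4824 Bond=511.3193
(2,0): Delta=-0.2057 Bond=354.0822
(2,1): Delta=-0.0732 Bond=341.6163
(2,2): Delta=-1.6713 Bond=608.7004
V0=181.5714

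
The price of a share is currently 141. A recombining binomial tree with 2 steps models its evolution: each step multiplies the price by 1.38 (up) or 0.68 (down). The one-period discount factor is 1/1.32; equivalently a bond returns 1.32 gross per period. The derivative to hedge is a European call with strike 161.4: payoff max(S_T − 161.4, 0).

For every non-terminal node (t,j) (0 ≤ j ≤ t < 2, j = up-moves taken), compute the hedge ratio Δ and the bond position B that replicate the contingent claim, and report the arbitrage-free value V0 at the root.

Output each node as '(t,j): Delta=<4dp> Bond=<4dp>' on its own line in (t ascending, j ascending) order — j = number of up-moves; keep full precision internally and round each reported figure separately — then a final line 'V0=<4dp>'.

Under the risk-neutral measure, an up-move has probability p* = (R−d)/(u−d) = 0.9143 and values discount at R = 1.32.
At expiry t=2: V(2,0)=0.0000, V(2,1)=0.0000, V(2,2)=107.1204
Node (1,0) S=95.8800: V=(p*·0.0000+(1−p*)·0.0000)/1.32=0.0000; Δ=(0.0000−0.0000)/(132.3144−65.1984)=0.0000; B=V−Δ·S=0.0000
Node (1,1) S=194.5800: V=(p*·107.1204+(1−p*)·0.0000)/1.32=74.1959; Δ=(107.1204−0.0000)/(268.5204−132.3144)=0.7865; B=V−Δ·S=-78.8332
Node (0,0) S=141.0000: V=(p*·74.1959+(1−p*)·0.0000)/1.32=51.3911; Δ=(74.1959−0.0000)/(194.5800−95.8800)=0.7517; B=V−Δ·S=-54.6031
Each (Δ,B) replicates both successor values, so the strategy is self-financing and V0 is arbitrage-free.

(0,0): Delta=0.7517 Bond=-54.6031
(1,0): Delta=0.0000 Bond=0.0000
(1,1): Delta=0.7865 Bond=-78.8332
V0=51.3911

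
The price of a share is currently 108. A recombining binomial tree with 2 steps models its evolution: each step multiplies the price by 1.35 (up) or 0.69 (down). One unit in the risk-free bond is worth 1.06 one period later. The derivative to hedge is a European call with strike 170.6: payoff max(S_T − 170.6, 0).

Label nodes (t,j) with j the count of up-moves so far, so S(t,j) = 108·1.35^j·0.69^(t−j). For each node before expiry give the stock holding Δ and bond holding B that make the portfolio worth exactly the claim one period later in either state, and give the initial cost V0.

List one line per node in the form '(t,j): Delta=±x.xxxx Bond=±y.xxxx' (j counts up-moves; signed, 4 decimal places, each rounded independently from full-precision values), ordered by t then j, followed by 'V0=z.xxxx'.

(0,0): Delta=0.1946 Bond=-13.6820
(1,0): Delta=0.0000 Bond=0.0000
(1,1): Delta=0.2726 Bond=-25.8701
V0=7.3367

Since d<R<u, set p* = (R−d)/(u−d) = 0.5606; price each node as the discounted p*-expectation of its children.
Terminal values V(2,·): V(2,0)=0.0000, V(2,1)=0.0000, V(2,2)=26.2300
  t=1,j=0: stock 74.5200 → up 100.6020 (V=0.0000), down 51.4188 (V=0.0000). Price 0.0000; hedge Δ=0.0000, bond B=0.0000.
  t=1,j=1: stock 145.8000 → up 196.8300 (V=26.2300), down 100.6020 (V=0.0000). Price 13.8724; hedge Δ=0.2726, bond B=-25.8701.
  t=0,j=0: stock 108.0000 → up 145.8000 (V=13.8724), down 74.5200 (V=0.0000). Price 7.3367; hedge Δ=0.1946, bond B=-13.6820.
The time-0 hedge costs 7.3367, which is the no-arbitrage price.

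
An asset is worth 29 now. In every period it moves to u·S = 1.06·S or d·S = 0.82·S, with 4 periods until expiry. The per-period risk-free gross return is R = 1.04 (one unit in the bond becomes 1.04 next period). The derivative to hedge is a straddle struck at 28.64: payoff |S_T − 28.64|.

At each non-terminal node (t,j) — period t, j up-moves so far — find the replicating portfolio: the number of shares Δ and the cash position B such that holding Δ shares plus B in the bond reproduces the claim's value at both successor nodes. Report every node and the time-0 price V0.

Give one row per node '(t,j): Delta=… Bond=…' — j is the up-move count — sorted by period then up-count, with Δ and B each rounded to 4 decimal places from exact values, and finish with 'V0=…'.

Since d<R<u, set p* = (R−d)/(u−d) = 0.9167; price each node as the discounted p*-expectation of its children.
At expiry t=4: V(4,0)=15.5285, V(4,1)=11.6909, V(4,2)=6.7302, V(4,3)=0.3176, V(4,4)=7.9718
(3,0): S=15.9897. Δ = (V_up−V_dn)/(S_up−S_dn) = (11.6909−15.5285)/(16.9491−13.1115) = -1.0000. V = [p*·11.6909 + (1−p*)·15.5285]/1.04 = 11.5488. B = V − Δ·S = 27.5385.
(3,1): S=20.6696. Δ = (V_up−V_dn)/(S_up−S_dn) = (6.7302−11.6909)/(21.9098−16.9491) = -1.0000. V = [p*·6.7302 + (1−p*)·11.6909]/1.04 = 6.8689. B = V − Δ·S = 27.5385.
(3,2): S=26.7192. Δ = (V_up−V_dn)/(S_up−S_dn) = (0.3176−6.7302)/(28.3224−21.9098) = -1.0000. V = [p*·0.3176 + (1−p*)·6.7302]/1.04 = 0.8193. B = V − Δ·S = 27.5385.
(3,3): S=34.5395. Δ = (V_up−V_dn)/(S_up−S_dn) = (7.9718−0.3176)/(36.6118−28.3224) = 0.9234. V = [p*·7.9718 + (1−p*)·0.3176]/1.04 = 7.0519. B = V − Δ·S = -24.8406.
(2,0): S=19.4996. Δ = (V_up−V_dn)/(S_up−S_dn) = (6.8689−11.5488)/(20.6696−15.9897) = -1.0000. V = [p*·6.8689 + (1−p*)·11.5488]/1.04 = 6.9797. B = V − Δ·S = 26.4793.
(2,1): S=25.2068. Δ = (V_up−V_dn)/(S_up−S_dn) = (0.8193−6.8689)/(26.7192−20.6696) = -1.0000. V = [p*·0.8193 + (1−p*)·6.8689]/1.04 = 1.2725. B = V − Δ·S = 26.4793.
(2,2): S=32.5844. Δ = (V_up−V_dn)/(S_up−S_dn) = (7.0519−0.8193)/(34.5395−26.7192) = 0.7970. V = [p*·7.0519 + (1−p*)·0.8193]/1.04 = 6.2813. B = V − Δ·S = -19.6881.
(1,0): S=23.7800. Δ = (V_up−V_dn)/(S_up−S_dn) = (1.2725−6.9797)/(25.2068−19.4996) = -1.0000. V = [p*·1.2725 + (1−p*)·6.9797]/1.04 = 1.6809. B = V − Δ·S = 25.4609.
(1,1): S=30.7400. Δ = (V_up−V_dn)/(S_up−S_dn) = (6.2813−1.2725)/(32.5844−25.2068) = 0.6789. V = [p*·6.2813 + (1−p*)·1.2725]/1.04 = 5.6383. B = V − Δ·S = -15.2316.
(0,0): S=29.0000. Δ = (V_up−V_dn)/(S_up−S_dn) = (5.6383−1.6809)/(30.7400−23.7800) = 0.5686. V = [p*·5.6383 + (1−p*)·1.6809]/1.04 = 5.1044. B = V − Δ·S = -11.3851.
Each (Δ,B) replicates both successor values, so the strategy is self-financing and V0 is arbitrage-free.

(0,0): Delta=0.5686 Bond=-11.3851
(1,0): Delta=-1.0000 Bond=25.4609
(1,1): Delta=0.6789 Bond=-15.2316
(2,0): Delta=-1.0000 Bond=26.4793
(2,1): Delta=-1.0000 Bond=26.4793
(2,2): Delta=0.7970 Bond=-19.6881
(3,0): Delta=-1.0000 Bond=27.5385
(3,1): Delta=-1.0000 Bond=27.5385
(3,2): Delta=-1.0000 Bond=27.5385
(3,3): Delta=0.9234 Bond=-24.8406
V0=5.1044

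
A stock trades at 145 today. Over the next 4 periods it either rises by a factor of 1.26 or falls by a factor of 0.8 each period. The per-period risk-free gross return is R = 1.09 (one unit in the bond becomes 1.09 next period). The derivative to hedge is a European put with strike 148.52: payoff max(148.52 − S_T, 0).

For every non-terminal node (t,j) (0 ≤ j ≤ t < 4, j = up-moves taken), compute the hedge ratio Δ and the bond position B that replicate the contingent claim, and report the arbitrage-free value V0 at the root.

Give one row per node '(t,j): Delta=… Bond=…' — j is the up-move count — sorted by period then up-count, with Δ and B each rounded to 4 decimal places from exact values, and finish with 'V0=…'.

The replicating-portfolio and risk-neutral prices coincide; use p* = (1.09−0.8)/(1.26−0.8) = 0.6304 for the latter.
Payoff layer (t=4): V(4,0)=89.1280, V(4,1)=54.9776, V(4,2)=1.1907, V(4,3)=0.0000, V(4,4)=0.0000
  t=3,j=0: stock 74.2400 → up 93.5424 (V=54.9776), down 59.3920 (V=89.1280). Price 62.0169; hedge Δ=-1.0000, bond B=136.2569.
  t=3,j=1: stock 116.9280 → up 147.3293 (V=1.1907), down 93.5424 (V=54.9776). Price 19.3289; hedge Δ=-1.0000, bond B=136.2569.
  t=3,j=2: stock 184.1616 → up 232.0436 (V=0.0000), down 147.3293 (V=1.1907). Price 0.4037; hedge Δ=-0.0141, bond B=2.9922.
  t=3,j=3: stock 290.0545 → up 365.4687 (V=0.0000), down 232.0436 (V=0.0000). Price 0.0000; hedge Δ=0.0000, bond B=0.0000.
  t=2,j=0: stock 92.8000 → up 116.9280 (V=19.3289), down 74.2400 (V=62.0169). Price 32.2063; hedge Δ=-1.0000, bond B=125.0063.
  t=2,j=1: stock 146.1600 → up 184.1616 (V=0.4037), down 116.9280 (V=19.3289). Price 6.7870; hedge Δ=-0.2815, bond B=47.9286.
  t=2,j=2: stock 230.2020 → up 290.0545 (V=0.0000), down 184.1616 (V=0.4037). Price 0.1369; hedge Δ=-0.0038, bond B=1.0145.
  t=1,j=0: stock 116.0000 → up 146.1600 (V=6.7870), down 92.8000 (V=32.2063). Price 14.8450; hedge Δ=-0.4764, bond B=70.1045.
  t=1,j=1: stock 182.7000 → up 230.2020 (V=0.1369), down 146.1600 (V=6.7870). Price 2.3803; hedge Δ=-0.0791, bond B=16.8370.
  t=0,j=0: stock 145.0000 → up 182.7000 (V=2.3803), down 116.0000 (V=14.8450). Price 6.4099; hedge Δ=-0.1869, bond B=33.5072.
Check: Δ(0,0)·S0 + B(0,0) = 6.4099 = V0.

(0,0): Delta=-0.1869 Bond=33.5072
(1,0): Delta=-0.4764 Bond=70.1045
(1,1): Delta=-0.0791 Bond=16.8370
(2,0): Delta=-1.0000 Bond=125.0063
(2,1): Delta=-0.2815 Bond=47.9286
(2,2): Delta=-0.0038 Bond=1.0145
(3,0): Delta=-1.0000 Bond=136.2569
(3,1): Delta=-1.0000 Bond=136.2569
(3,2): Delta=-0.0141 Bond=2.9922
(3,3): Delta=0.0000 Bond=0.0000
V0=6.4099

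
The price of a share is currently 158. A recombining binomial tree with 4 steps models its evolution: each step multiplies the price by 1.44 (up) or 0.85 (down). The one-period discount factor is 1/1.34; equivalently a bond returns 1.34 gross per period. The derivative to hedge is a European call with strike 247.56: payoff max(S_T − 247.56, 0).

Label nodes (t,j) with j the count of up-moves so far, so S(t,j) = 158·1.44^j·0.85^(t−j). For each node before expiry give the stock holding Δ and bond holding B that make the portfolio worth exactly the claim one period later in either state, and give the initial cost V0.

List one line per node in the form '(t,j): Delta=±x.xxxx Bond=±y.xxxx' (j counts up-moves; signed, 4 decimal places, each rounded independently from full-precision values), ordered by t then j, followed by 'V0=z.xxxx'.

Risk-neutral probability p* = (R−d)/(u−d) = (1.34−0.85)/(1.44−0.85) = 0.8305.
At expiry t=4: V(4,0)=0.0000, V(4,1)=0.0000, V(4,2)=0.0000, V(4,3)=153.4577, V(4,4)=431.8111
  t=3,j=0: stock 97.0317 → up 139.7257 (V=0.0000), down 82.4770 (V=0.0000). Price 0.0000; hedge Δ=0.0000, bond B=0.0000.
  t=3,j=1: stock 164.3832 → up 236.7118 (V=0.0000), down 139.7257 (V=0.0000). Price 0.0000; hedge Δ=0.0000, bond B=0.0000.
  t=3,j=2: stock 278.4845 → up 401.0177 (V=153.4577), down 236.7118 (V=0.0000). Price 95.1104; hedge Δ=0.9340, bond B=-164.9874.
  t=3,j=3: stock 471.7855 → up 679.3711 (V=431.8111), down 401.0177 (V=153.4577). Price 287.0392; hedge Δ=1.0000, bond B=-184.7463.
  t=2,j=0: stock 114.1550 → up 164.3832 (V=0.0000), down 97.0317 (V=0.0000). Price 0.0000; hedge Δ=0.0000, bond B=0.0000.
  t=2,j=1: stock 193.3920 → up 278.4845 (V=95.1104), down 164.3832 (V=0.0000). Price 58.9477; hedge Δ=0.8336, bond B=-102.2563.
  t=2,j=2: stock 327.6288 → up 471.7855 (V=287.0392), down 278.4845 (V=95.1104). Price 189.9320; hedge Δ=0.9929, bond B=-135.3711.
  t=1,j=0: stock 134.3000 → up 193.3920 (V=58.9477), down 114.1550 (V=0.0000). Price 36.5348; hedge Δ=0.7439, bond B=-63.3766.
  t=1,j=1: stock 227.5200 → up 327.6288 (V=189.9320), down 193.3920 (V=58.9477). Price 125.1726; hedge Δ=0.9758, bond B=-96.8347.
  t=0,j=0: stock 158.0000 → up 227.5200 (V=125.1726), down 134.3000 (V=36.5348). Price 82.2009; hedge Δ=0.9508, bond B=-68.0327.
Root portfolio cost Δ·158+B reproduces V0=82.2009.

(0,0): Delta=0.9508 Bond=-68.0327
(1,0): Delta=0.7439 Bond=-63.3766
(1,1): Delta=0.9758 Bond=-96.8347
(2,0): Delta=0.0000 Bond=0.0000
(2,1): Delta=0.8336 Bond=-102.2563
(2,2): Delta=0.9929 Bond=-135.3711
(3,0): Delta=0.0000 Bond=0.0000
(3,1): Delta=0.0000 Bond=0.0000
(3,2): Delta=0.9340 Bond=-164.9874
(3,3): Delta=1.0000 Bond=-184.7463
V0=82.2009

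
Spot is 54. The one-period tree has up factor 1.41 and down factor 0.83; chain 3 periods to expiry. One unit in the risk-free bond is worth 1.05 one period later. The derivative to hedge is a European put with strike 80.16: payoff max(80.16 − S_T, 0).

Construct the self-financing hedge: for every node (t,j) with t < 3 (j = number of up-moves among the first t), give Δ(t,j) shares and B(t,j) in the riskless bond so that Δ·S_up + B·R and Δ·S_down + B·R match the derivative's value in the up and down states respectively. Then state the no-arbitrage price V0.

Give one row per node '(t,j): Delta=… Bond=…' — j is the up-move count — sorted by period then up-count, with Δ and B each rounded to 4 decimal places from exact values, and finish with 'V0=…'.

No-arbitrage ⇒ martingale measure with p* = (R−d)/(u−d) = 0.3793.
At expiry t=3: V(3,0)=49.2835, V(3,1)=27.7072, V(3,2)=0.0000, V(3,3)=0.0000
(2,0): S=37.2006. Δ = (V_up−V_dn)/(S_up−S_dn) = (27.7072−49.2835)/(52.4528−30.8765) = -1.0000. V = [p*·27.7072 + (1−p*)·49.2835]/1.05 = 39.1423. B = V − Δ·S = 76.3429.
(2,1): S=63.1962. Δ = (V_up−V_dn)/(S_up−S_dn) = (0.0000−27.7072)/(89.1066−52.4528) = -0.7559. V = [p*·0.0000 + (1−p*)·27.7072]/1.05 = 16.3786. B = V − Δ·S = 64.1496.
(2,2): S=107.3574. Δ = (V_up−V_dn)/(S_up−S_dn) = (0.0000−0.0000)/(151.3739−89.1066) = 0.0000. V = [p*·0.0000 + (1−p*)·0.0000]/1.05 = 0.0000. B = V − Δ·S = 0.0000.
(1,0): S=44.8200. Δ = (V_up−V_dn)/(S_up−S_dn) = (16.3786−39.1423)/(63.1962−37.2006) = -0.8757. V = [p*·16.3786 + (1−p*)·39.1423]/1.05 = 29.0550. B = V − Δ·S = 68.3027.
(1,1): S=76.1400. Δ = (V_up−V_dn)/(S_up−S_dn) = (0.0000−16.3786)/(107.3574−63.1962) = -0.3709. V = [p*·0.0000 + (1−p*)·16.3786]/1.05 = 9.6819. B = V − Δ·S = 37.9209.
(0,0): S=54.0000. Δ = (V_up−V_dn)/(S_up−S_dn) = (9.6819−29.0550)/(76.1400−44.8200) = -0.6186. V = [p*·9.6819 + (1−p*)·29.0550]/1.05 = 20.6730. B = V − Δ·S = 54.0748.
Check: Δ(0,0)·S0 + B(0,0) = 20.6730 = V0.

(0,0): Delta=-0.6186 Bond=54.0748
(1,0): Delta=-0.8757 Bond=68.3027
(1,1): Delta=-0.3709 Bond=37.9209
(2,0): Delta=-1.0000 Bond=76.3429
(2,1): Delta=-0.7559 Bond=64.1496
(2,2): Delta=0.0000 Bond=0.0000
V0=20.6730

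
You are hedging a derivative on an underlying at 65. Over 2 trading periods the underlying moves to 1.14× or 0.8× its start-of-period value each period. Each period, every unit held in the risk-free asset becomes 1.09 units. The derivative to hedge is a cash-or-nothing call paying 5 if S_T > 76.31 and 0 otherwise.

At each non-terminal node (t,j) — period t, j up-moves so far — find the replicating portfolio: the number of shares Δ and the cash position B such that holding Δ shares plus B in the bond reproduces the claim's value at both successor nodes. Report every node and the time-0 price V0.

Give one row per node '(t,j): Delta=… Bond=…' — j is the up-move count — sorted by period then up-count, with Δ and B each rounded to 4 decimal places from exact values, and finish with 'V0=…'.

(0,0): Delta=0.1770 Bond=-8.4459
(1,0): Delta=0.0000 Bond=0.0000
(1,1): Delta=0.1985 Bond=-10.7933
V0=3.0616

Under the risk-neutral measure, an up-move has probability p* = (R−d)/(u−d) = 0.8529 and values discount at R = 1.09.
Payoff layer (t=2): V(2,0)=0.0000, V(2,1)=0.0000, V(2,2)=5.0000
Node (1,0) S=52.0000: V=(p*·0.0000+(1−p*)·0.0000)/1.09=0.0000; Δ=(0.0000−0.0000)/(59.2800−41.6000)=0.0000; B=V−Δ·S=0.0000
Node (1,1) S=74.1000: V=(p*·5.0000+(1−p*)·0.0000)/1.09=3.9126; Δ=(5.0000−0.0000)/(84.4740−59.2800)=0.1985; B=V−Δ·S=-10.7933
Node (0,0) S=65.0000: V=(p*·3.9126+(1−p*)·0.0000)/1.09=3.0616; Δ=(3.9126−0.0000)/(74.1000−52.0000)=0.1770; B=V−Δ·S=-8.4459
Check: Δ(0,0)·S0 + B(0,0) = 3.0616 = V0.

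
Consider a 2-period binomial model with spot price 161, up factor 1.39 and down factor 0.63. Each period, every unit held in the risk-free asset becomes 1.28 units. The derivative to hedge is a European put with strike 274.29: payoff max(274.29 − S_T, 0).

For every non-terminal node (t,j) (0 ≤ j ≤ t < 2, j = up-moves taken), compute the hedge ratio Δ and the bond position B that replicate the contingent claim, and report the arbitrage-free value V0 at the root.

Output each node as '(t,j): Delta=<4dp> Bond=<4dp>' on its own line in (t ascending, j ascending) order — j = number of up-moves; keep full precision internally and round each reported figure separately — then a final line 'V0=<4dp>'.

(0,0): Delta=-0.7992 Bond=151.4987
(1,0): Delta=-1.0000 Bond=214.2891
(1,1): Delta=-0.7838 Bond=190.4710
V0=22.8332

No-arbitrage ⇒ martingale measure with p* = (R−d)/(u−d) = 0.8553.
Terminal payoffs: V(2,0)=210.3891, V(2,1)=133.3023, V(2,2)=0.0000
Node (1,0) S=101.4300: V=(p*·133.3023+(1−p*)·210.3891)/1.28=112.8591; Δ=(133.3023−210.3891)/(140.9877−63.9009)=-1.0000; B=V−Δ·S=214.2891
Node (1,1) S=223.7900: V=(p*·0.0000+(1−p*)·133.3023)/1.28=15.0732; Δ=(0.0000−133.3023)/(311.0681−140.9877)=-0.7838; B=V−Δ·S=190.4710
Node (0,0) S=161.0000: V=(p*·15.0732+(1−p*)·112.8591)/1.28=22.8332; Δ=(15.0732−112.8591)/(223.7900−101.4300)=-0.7992; B=V−Δ·S=151.4987
The time-0 hedge costs 22.8332, which is the no-arbitrage price.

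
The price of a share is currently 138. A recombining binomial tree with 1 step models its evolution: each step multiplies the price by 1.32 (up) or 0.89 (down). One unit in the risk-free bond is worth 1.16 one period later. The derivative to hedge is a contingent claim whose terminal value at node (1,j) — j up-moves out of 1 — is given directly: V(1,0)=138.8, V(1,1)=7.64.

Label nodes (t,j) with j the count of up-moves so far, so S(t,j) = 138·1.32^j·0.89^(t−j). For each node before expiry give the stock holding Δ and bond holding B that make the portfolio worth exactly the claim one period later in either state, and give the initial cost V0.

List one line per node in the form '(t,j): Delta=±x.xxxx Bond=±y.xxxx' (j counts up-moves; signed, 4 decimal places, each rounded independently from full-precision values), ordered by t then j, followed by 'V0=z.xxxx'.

Risk-neutral probability p* = (R−d)/(u−d) = (1.16−0.89)/(1.32−0.89) = 0.6279.
Payoff layer (t=1): V(1,0)=138.8000, V(1,1)=7.6400
(0,0): S=138.0000. Δ = (V_up−V_dn)/(S_up−S_dn) = (7.6400−138.8000)/(182.1600−122.8200) = -2.2103. V = [p*·7.6400 + (1−p*)·138.8000]/1.16 = 48.6584. B = V − Δ·S = 353.6816.
Root portfolio cost Δ·138+B reproduces V0=48.6584.

(0,0): Delta=-2.2103 Bond=353.6816
V0=48.6584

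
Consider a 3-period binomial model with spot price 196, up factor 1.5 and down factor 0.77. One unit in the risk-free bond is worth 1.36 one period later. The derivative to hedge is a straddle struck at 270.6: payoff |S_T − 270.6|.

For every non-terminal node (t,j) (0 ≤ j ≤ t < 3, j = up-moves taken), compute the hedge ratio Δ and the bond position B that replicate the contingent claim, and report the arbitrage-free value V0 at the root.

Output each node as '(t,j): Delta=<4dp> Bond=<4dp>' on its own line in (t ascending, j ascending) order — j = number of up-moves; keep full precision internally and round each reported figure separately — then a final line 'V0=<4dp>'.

No-arbitrage ⇒ martingale measure with p* = (R−d)/(u−d) = 0.8082.
At expiry t=3: V(3,0)=181.1195, V(3,1)=96.2874, V(3,2)=68.9700, V(3,3)=390.9000
(2,0): S=116.2084. Δ = (V_up−V_dn)/(S_up−S_dn) = (96.2874−181.1195)/(174.3126−89.4805) = -1.0000. V = [p*·96.2874 + (1−p*)·181.1195]/1.36 = 82.7622. B = V − Δ·S = 198.9706.
(2,1): S=226.3800. Δ = (V_up−V_dn)/(S_up−S_dn) = (68.9700−96.2874)/(339.5700−174.3126) = -0.1653. V = [p*·68.9700 + (1−p*)·96.2874]/1.36 = 54.5654. B = V − Δ·S = 91.9865.
(2,2): S=441.0000. Δ = (V_up−V_dn)/(S_up−S_dn) = (390.9000−68.9700)/(661.5000−339.5700) = 1.0000. V = [p*·390.9000 + (1−p*)·68.9700]/1.36 = 242.0294. B = V − Δ·S = -198.9706.
(1,0): S=150.9200. Δ = (V_up−V_dn)/(S_up−S_dn) = (54.5654−82.7622)/(226.3800−116.2084) = -0.2559. V = [p*·54.5654 + (1−p*)·82.7622]/1.36 = 44.0978. B = V − Δ·S = 82.7235.
(1,1): S=294.0000. Δ = (V_up−V_dn)/(S_up−S_dn) = (242.0294−54.5654)/(441.0000−226.3800) = 0.8735. V = [p*·242.0294 + (1−p*)·54.5654]/1.36 = 151.5275. B = V − Δ·S = -105.2725.
(0,0): S=196.0000. Δ = (V_up−V_dn)/(S_up−S_dn) = (151.5275−44.0978)/(294.0000−150.9200) = 0.7508. V = [p*·151.5275 + (1−p*)·44.0978]/1.36 = 96.2681. B = V − Δ·S = -50.8959.
Check: Δ(0,0)·S0 + B(0,0) = 96.2681 = V0.

(0,0): Delta=0.7508 Bond=-50.8959
(1,0): Delta=-0.2559 Bond=82.7235
(1,1): Delta=0.8735 Bond=-105.2725
(2,0): Delta=-1.0000 Bond=198.9706
(2,1): Delta=-0.1653 Bond=91.9865
(2,2): Delta=1.0000 Bond=-198.9706
V0=96.2681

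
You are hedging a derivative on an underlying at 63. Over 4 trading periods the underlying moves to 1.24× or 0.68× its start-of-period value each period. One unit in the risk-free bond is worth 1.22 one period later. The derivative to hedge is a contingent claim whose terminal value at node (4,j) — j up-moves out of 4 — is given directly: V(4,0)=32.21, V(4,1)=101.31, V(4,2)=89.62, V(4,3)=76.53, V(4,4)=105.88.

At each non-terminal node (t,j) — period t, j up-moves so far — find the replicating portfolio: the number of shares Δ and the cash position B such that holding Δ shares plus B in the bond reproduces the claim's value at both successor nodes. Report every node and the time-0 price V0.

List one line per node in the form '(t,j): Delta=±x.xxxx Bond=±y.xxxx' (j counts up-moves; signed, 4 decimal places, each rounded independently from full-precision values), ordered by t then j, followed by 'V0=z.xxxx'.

Since d<R<u, set p* = (R−d)/(u−d) = 0.9643; price each node as the discounted p*-expectation of its children.
Payoff layer (t=4): V(4,0)=32.2100, V(4,1)=101.3100, V(4,2)=89.6200, V(4,3)=76.5300, V(4,4)=105.8800
  t=3,j=0: stock 19.8092 → up 24.5634 (V=101.3100), down 13.4703 (V=32.2100). Price 81.0181; hedge Δ=6.2291, bond B=-42.3747.
  t=3,j=1: stock 36.1227 → up 44.7921 (V=89.6200), down 24.5634 (V=101.3100). Price 73.8012; hedge Δ=-0.5779, bond B=94.6762.
  t=3,j=2: stock 65.8708 → up 81.6798 (V=76.5300), down 44.7921 (V=89.6200). Price 63.1127; hedge Δ=-0.3549, bond B=86.4877.
  t=3,j=3: stock 120.1173 → up 148.9455 (V=105.8800), down 81.6798 (V=76.5300). Price 85.9277; hedge Δ=0.4363, bond B=33.5170.
  t=2,j=0: stock 29.1312 → up 36.1227 (V=73.8012), down 19.8092 (V=81.0181). Price 60.7041; hedge Δ=-0.4424, bond B=73.5914.
  t=2,j=1: stock 53.1216 → up 65.8708 (V=63.1127), down 36.1227 (V=73.8012). Price 52.0446; hedge Δ=-0.3593, bond B=71.1313.
  t=2,j=2: stock 96.8688 → up 120.1173 (V=85.9277), down 65.8708 (V=63.1127). Price 69.7646; hedge Δ=0.4206, bond B=29.0236.
  t=1,j=0: stock 42.8400 → up 53.1216 (V=52.0446), down 29.1312 (V=60.7041). Price 42.9130; hedge Δ=-0.3610, bond B=58.3763.
  t=1,j=1: stock 78.1200 → up 96.8688 (V=69.7646), down 53.1216 (V=52.0446). Price 56.6654; hedge Δ=0.4051, bond B=25.0225.
  t=0,j=0: stock 63.0000 → up 78.1200 (V=56.6654), down 42.8400 (V=42.9130). Price 46.0445; hedge Δ=0.3898, bond B=21.4866.
The time-0 hedge costs 46.0445, which is the no-arbitrage price.

(0,0): Delta=0.3898 Bond=21.4866
(1,0): Delta=-0.3610 Bond=58.3763
(1,1): Delta=0.4051 Bond=25.0225
(2,0): Delta=-0.4424 Bond=73.5914
(2,1): Delta=-0.3593 Bond=71.1313
(2,2): Delta=0.4206 Bond=29.0236
(3,0): Delta=6.2291 Bond=-42.3747
(3,1): Delta=-0.5779 Bond=94.6762
(3,2): Delta=-0.3549 Bond=86.4877
(3,3): Delta=0.4363 Bond=33.5170
V0=46.0445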